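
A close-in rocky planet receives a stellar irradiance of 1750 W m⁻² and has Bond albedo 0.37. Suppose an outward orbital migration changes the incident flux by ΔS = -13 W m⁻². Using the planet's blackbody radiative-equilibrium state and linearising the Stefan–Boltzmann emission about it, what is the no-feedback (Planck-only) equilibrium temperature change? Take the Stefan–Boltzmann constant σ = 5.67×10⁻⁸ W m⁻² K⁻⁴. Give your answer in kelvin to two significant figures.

Unperturbed T_e = [1750·(1−0.37)/(4σ)]^¼ = 264.0 K.
TOA radiative forcing: ΔF = (1−α)ΔS/4 = 0.63·(-13)/4 = -2.047 W m⁻².
Planck response: λ_P = 4σT_e³ = 4·5.67×10⁻⁸·(264.0)³ = 4.175 W m⁻²/K.
So ΔT₀ = -2.047/4.175 = -0.490 K.

-0.49 K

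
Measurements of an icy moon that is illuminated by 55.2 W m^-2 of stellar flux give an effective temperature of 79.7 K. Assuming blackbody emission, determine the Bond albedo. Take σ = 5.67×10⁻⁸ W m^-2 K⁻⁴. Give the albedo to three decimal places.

Rearranging the radiative balance, α = 1 − 4σT⁴/S.
σT⁴ = 2.288 W m^-2, so 4σT⁴ = 9.151 W m^-2.
1−α = 9.151/55.20 = 0.1658, so α = 0.8342.

0.834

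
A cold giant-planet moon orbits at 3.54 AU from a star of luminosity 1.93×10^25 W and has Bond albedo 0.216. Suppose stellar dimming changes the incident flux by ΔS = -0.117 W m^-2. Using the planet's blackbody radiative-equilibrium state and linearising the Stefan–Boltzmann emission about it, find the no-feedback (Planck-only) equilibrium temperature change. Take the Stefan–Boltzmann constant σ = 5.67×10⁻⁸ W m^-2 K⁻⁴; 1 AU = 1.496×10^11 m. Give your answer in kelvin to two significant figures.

d = 3.54 × 1.496×10^11 m = 5.296×10^11 m.
Flux at the orbit: S = L/(4πd²) = 1.93×10^25/(4π·(5.30×10^11)²) = 5.476 W m^-2.
Unperturbed T_e = [5.476·(1−0.216)/(4σ)]^¼ = 65.96 K.
Only a fraction (1−α) is absorbed and it's spread over 4πR², so ΔF = (1−α)ΔS/4 = -0.02293 W m^-2.
Linearising σT⁴ gives d(σT⁴)/dT = 4σT_e³ = 0.06509 W m^-2 per K.
So ΔT₀ = -0.02293/0.06509 = -0.352 K.

-0.35 K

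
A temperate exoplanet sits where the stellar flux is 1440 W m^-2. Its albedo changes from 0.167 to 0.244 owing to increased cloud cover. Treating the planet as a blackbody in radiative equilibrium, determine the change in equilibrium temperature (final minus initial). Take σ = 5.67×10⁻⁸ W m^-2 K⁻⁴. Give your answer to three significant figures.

-6.46 kelvin

With α = 0.167, T₁ = 269.7 K.
With α = 0.244, T₂ = 263.2 K.
ΔT = T₂ − T₁ = -6.460 K.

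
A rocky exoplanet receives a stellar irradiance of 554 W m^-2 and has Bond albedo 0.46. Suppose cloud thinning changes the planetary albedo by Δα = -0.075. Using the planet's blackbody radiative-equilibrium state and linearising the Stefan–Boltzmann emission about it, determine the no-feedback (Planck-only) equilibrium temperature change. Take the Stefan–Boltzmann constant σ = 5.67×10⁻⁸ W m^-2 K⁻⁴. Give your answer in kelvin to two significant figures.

Unperturbed T_e = [554.0·(1−0.46)/(4σ)]^¼ = 190.6 K.
ΔF = −(S/4)Δα = −(554.0/4)×(-0.075) = 10.39 W m^-2.
The Planck feedback parameter is 4σT_e³ = 1.570 W m^-2/K.
So ΔT₀ = 10.39/1.570 = 6.62 K.

6.6 kelvin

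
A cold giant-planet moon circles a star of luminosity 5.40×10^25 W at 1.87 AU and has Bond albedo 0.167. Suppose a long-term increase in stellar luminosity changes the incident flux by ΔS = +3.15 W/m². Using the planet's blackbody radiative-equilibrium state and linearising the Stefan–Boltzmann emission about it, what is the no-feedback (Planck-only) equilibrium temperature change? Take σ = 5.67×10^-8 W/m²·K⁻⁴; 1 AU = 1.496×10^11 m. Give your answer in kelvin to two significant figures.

Orbital distance: d = 1.87 AU = 2.798×10^11 m.
Spreading L over a sphere of radius d: S = 5.40×10^25/(4π·2.80×10^11²) = 54.91 W/m².
The baseline emission temperature is T_e = 119.2 K.
TOA radiative forcing: ΔF = (1−α)ΔS/4 = 0.833·(+3.15)/4 = 0.6560 W/m².
Planck response: λ_P = 4σT_e³ = 4·5.67×10⁻⁸·(119.2)³ = 0.3838 W/m²/K.
So ΔT₀ = 0.6560/0.3838 = 1.71 K.

1.7 kelvin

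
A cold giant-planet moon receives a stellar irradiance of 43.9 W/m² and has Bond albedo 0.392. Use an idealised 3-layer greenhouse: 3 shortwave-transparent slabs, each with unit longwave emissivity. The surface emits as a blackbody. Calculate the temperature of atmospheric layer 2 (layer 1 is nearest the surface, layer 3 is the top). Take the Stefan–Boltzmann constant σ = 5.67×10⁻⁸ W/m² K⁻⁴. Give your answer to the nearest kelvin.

OLR = S(1−α)/4 = 6.673 W/m²; the top layer radiates at T_e = 104.2 K.
Each opaque layer satisfies 2T_j⁴ = T_{j−1}⁴ + T_{j+1}⁴, giving T_k⁴ = (N+1−k)T_e⁴.
With k = 2: T_2 = (3+1−2)^¼·104.2 K = 123.9 K.

124 K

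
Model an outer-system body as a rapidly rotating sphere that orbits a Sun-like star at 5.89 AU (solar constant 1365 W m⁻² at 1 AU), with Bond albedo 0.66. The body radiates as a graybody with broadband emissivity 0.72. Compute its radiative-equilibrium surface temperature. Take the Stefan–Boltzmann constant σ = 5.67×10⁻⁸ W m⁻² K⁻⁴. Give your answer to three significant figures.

Irradiance scales as 1/d², so S = 1365 W m⁻² × (1/5.89)² = 39.35 W m⁻².
Absorbed flux (global mean): S(1−α)/4 = 39.35·0.34/4 = 3.344 W m⁻².
Radiative balance εσT⁴ = 3.344 gives T = [3.344/(0.72·σ)]^(1/4) = 95.14 K.

95.1 K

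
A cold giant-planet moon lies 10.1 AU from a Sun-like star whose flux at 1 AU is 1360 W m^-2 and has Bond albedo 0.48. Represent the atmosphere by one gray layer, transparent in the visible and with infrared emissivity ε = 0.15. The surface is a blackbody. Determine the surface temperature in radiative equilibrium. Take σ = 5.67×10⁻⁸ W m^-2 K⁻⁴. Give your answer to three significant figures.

Flux at the orbit: S = 1360/(10.1)² = 13.33 W m^-2.
At the top of the atmosphere, σT_e⁴ = S(1−α)/4 = 1.733 W m^-2, giving T_e = 74.36 K.
For a single slab of emissivity ε, T_s⁴ = 2T_e⁴/(2−ε); thus T_s = 74.36·(1.081)^(1/4) = 75.82 K.

75.8 K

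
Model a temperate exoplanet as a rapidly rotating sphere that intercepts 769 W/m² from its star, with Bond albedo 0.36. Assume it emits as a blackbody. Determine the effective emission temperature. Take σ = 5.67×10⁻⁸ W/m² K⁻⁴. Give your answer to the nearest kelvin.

216 K

Averaging over the sphere, the absorbed flux is S(1−α)/4 = 123.0 W/m².
Set σT⁴ = 123.0 → T = (123.0/σ)^(1/4) = 215.8 K.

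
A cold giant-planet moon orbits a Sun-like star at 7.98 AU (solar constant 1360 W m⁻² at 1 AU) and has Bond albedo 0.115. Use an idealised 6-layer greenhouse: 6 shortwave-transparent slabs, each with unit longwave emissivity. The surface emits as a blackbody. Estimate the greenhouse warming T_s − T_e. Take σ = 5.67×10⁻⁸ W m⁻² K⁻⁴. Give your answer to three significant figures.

59.9 K

Flux at the orbit: S = 1360/(7.98)² = 21.36 W m⁻².
Top-of-atmosphere balance: σT_e⁴ = S(1−α)/4 = 4.725 W m⁻² → T_e = 95.55 K.
Surface: T_s = (7)^¼·T_e = 155.4 K.
Warming: T_s − T_e = 59.87 K.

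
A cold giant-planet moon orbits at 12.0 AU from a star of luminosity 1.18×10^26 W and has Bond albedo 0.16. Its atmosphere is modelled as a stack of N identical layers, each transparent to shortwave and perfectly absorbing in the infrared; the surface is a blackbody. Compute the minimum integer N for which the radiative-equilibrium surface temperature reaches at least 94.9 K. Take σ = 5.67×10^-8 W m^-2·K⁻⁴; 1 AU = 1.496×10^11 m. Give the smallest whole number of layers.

7

d = 12.0 × 1.496×10^11 m = 1.795×10^12 m.
S = L/(4πd²) = 2.914 W m^-2.
Top-of-atmosphere balance: σT_e⁴ = S(1−α)/4 = 0.6119 W m^-2 → T_e = 57.32 K.
Need (N+1)T_e⁴ ≥ T_s⁴, i.e. N+1 ≥ (94.9/57.32)⁴ = 7.516.
Rounding up, N = 7.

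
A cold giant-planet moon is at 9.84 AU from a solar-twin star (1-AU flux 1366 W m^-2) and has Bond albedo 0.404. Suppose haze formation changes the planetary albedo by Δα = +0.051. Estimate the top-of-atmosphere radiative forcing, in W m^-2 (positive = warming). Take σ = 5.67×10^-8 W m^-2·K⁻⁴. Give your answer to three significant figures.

By the inverse-square law, S = 1366/9.84² = 14.11 W m^-2.
The change in absorbed flux is Δ[S(1−α)/4] = −SΔα/4 = -0.1799 W m^-2.

-0.180 W m^-2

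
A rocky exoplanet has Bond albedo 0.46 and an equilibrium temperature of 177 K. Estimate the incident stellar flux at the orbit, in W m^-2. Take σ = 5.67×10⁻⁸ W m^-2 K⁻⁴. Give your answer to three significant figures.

412 W m^-2

From S(1−α)/4 = σT⁴: S = 4σT⁴/(1−α).
σT⁴ = 5.67×10⁻⁸·(177)⁴ = 55.65 W m^-2.
S = 4·55.65/0.54 = 412.2 W m^-2.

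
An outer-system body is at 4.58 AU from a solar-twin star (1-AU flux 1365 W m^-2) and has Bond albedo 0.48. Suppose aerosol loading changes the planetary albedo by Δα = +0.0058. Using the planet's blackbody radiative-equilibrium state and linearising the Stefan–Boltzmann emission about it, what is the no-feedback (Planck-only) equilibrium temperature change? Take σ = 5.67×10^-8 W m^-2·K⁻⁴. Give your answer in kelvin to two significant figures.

Flux at the orbit: S = 1365/(4.58)² = 65.07 W m^-2.
The baseline emission temperature is T_e = 110.5 K.
TOA radiative forcing: ΔF = −S·Δα/4 = −65.07·(+0.0058)/4 = -0.09436 W m^-2.
Planck response: λ_P = 4σT_e³ = 4·5.67×10⁻⁸·(110.5)³ = 0.3062 W m^-2/K.
So ΔT₀ = -0.09436/0.3062 = -0.308 K.

-0.31 K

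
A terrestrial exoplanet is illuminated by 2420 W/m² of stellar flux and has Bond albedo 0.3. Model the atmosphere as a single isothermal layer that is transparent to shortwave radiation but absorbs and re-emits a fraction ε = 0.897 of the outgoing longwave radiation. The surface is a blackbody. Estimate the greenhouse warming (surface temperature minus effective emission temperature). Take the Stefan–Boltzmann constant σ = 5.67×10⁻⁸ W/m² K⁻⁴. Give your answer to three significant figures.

The planet radiates to space at T_e = [S(1−α)/(4σ)]^(1/4) = 294.0 K.
The surface balance (absorbed SW + ε·downward IR = σT_s⁴) with T_a⁴ = T_s⁴/2 reduces to T_s = T_e·[2/(2−ε)]^¼ = 341.1 K.
T_s − T_e = 341.1 − 294.0 = 47.16 K.

47.2 K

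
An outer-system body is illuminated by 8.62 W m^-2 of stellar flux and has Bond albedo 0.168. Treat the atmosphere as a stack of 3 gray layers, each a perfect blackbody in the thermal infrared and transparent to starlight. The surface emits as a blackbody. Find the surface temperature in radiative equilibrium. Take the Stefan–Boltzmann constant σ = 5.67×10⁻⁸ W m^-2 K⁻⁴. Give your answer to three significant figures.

106 kelvin

Top-of-atmosphere balance: σT_e⁴ = S(1−α)/4 = 1.793 W m^-2 → T_e = 74.99 K.
Layer-by-layer balance gives σT_s⁴ = (N+1)σT_e⁴, so T_s = 4^¼·74.99 = 106.1 K.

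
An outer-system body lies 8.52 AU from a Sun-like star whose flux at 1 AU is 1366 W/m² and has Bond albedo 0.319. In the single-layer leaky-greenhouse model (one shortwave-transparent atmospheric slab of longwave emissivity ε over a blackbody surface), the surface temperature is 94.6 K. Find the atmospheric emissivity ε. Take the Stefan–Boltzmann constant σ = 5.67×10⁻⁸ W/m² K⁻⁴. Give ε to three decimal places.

0.589

Flux at the orbit: S = 1366/(8.52)² = 18.82 W/m².
Effective temperature: T_e = [S(1−α)/(4σ)]^(1/4) = 86.70 K.
Inverting T_s⁴ = 2T_e⁴/(2−ε): (T_e/T_s)⁴ = 0.7055, so ε = 2(1 − 0.7055) = 0.5890.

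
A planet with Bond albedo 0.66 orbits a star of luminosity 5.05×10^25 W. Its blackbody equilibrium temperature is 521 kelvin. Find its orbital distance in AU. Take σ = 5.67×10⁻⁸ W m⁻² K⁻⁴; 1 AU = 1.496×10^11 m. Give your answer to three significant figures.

0.0604 AU

Required flux: S = 4σT⁴/(1−α) = 49150 W m⁻².
Then d = [L/(4πS)]^(1/2) = 9.042×10^9 m, i.e. 0.06044 AU.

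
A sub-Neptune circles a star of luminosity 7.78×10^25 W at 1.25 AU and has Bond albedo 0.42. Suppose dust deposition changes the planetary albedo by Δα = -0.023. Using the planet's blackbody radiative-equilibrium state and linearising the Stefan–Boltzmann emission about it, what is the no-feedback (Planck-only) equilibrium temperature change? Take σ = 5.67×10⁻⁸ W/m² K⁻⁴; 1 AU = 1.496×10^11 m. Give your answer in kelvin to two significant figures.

1.4 K

d = 1.25 × 1.496×10^11 m = 1.870×10^11 m.
Flux at the orbit: S = L/(4πd²) = 7.78×10^25/(4π·(1.87×10^11)²) = 177.0 W/m².
Unperturbed T_e = [177.0·(1−0.42)/(4σ)]^¼ = 145.9 K.
ΔF = −(S/4)Δα = −(177.0/4)×(-0.023) = 1.018 W/m².
Linearising σT⁴ gives d(σT⁴)/dT = 4σT_e³ = 0.7040 W/m² per K.
So ΔT₀ = 1.018/0.7040 = 1.45 K.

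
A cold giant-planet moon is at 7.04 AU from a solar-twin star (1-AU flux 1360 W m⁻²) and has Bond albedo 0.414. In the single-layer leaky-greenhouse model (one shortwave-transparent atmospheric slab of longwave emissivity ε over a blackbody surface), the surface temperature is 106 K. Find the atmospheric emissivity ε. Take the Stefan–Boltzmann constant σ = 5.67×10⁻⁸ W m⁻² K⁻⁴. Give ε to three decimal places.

By the inverse-square law, S = 1360/7.04² = 27.44 W m⁻².
First, T_e = [27.44·(1−0.414)/(4σ)]^(1/4) = 91.76 K.
T_s⁴ = T_e⁴·2/(2−ε) → ε = 2 − 2(T_e/T_s)⁴ = 2 − 2·(91.76/106)⁴ = 0.8768.

0.877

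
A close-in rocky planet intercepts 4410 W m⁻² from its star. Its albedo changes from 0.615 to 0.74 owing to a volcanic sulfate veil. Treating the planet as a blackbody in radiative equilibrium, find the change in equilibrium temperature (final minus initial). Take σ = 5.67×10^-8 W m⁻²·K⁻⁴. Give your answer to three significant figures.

With α = 0.615, T₁ = 294.1 K.
After:  T₂ = [4410·0.26/(4σ)]^(1/4) = 266.7 K.
ΔT = T₂ − T₁ = -27.50 K.

-27.5 kelvin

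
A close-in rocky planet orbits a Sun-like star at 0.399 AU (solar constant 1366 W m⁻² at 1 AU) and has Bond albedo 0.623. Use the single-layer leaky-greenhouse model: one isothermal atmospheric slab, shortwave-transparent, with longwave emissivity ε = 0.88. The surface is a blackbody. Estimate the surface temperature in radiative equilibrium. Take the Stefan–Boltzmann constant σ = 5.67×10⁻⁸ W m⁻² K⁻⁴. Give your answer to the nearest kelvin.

399 K

Irradiance scales as 1/d², so S = 1366 W m⁻² × (1/0.399)² = 8580 W m⁻².
The planet radiates to space at T_e = [S(1−α)/(4σ)]^(1/4) = 345.6 K.
Surface balance with a leaky layer gives σT_s⁴ = σT_e⁴·2/(2−ε), so T_s = T_e·[2/(2−0.88)]^(1/4) = 399.5 K.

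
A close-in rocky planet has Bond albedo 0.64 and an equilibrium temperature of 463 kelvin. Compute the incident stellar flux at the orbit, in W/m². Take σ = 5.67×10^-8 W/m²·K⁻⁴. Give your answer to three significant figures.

29000 W/m²

From S(1−α)/4 = σT⁴: S = 4σT⁴/(1−α).
σT⁴ = 5.67×10⁻⁸·(463)⁴ = 2606 W/m².
So S = 4×2606/(1−0.64) = 28950 W/m².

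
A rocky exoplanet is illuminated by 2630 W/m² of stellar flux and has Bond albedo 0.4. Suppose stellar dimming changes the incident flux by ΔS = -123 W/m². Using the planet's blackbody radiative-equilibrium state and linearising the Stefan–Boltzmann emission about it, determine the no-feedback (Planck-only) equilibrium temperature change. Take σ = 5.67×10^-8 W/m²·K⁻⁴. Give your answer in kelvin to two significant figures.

Reference equilibrium: T_e = [S(1−α)/(4σ)]^(1/4) = 288.8 K.
TOA radiative forcing: ΔF = (1−α)ΔS/4 = 0.6·(-123)/4 = -18.45 W/m².
The Planck feedback parameter is 4σT_e³ = 5.464 W/m²/K.
Hence the no-feedback warming is ΔF/(4σT_e³) = -3.38 K.

-3.4 K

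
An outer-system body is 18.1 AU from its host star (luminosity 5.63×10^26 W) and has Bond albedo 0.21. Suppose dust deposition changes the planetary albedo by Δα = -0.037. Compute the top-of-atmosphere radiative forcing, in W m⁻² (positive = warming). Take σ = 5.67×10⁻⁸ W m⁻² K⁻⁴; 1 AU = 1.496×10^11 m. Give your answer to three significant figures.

d = 18.1 × 1.496×10^11 m = 2.708×10^12 m.
Spreading L over a sphere of radius d: S = 5.63×10^26/(4π·2.71×10^12²) = 6.111 W m⁻².
TOA radiative forcing: ΔF = −S·Δα/4 = −6.111·(-0.037)/4 = 0.05652 W m⁻².

0.0565 W m⁻²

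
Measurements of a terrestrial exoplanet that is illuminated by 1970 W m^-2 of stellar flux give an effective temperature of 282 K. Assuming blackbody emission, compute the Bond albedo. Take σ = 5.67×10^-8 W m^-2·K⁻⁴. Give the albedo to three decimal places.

0.272

Energy balance: S(1−α)/4 = σT⁴, so 1−α = 4σT⁴/S.
4σT⁴ = 4·5.67×10⁻⁸·(282)⁴ = 1434 W m^-2.
1−α = 1434/1970 = 0.7281, so α = 0.2719.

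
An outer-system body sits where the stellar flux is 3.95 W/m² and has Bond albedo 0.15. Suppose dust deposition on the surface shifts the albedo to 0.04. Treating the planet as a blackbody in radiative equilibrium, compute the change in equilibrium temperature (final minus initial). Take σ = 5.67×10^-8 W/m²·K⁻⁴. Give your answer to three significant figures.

1.92 kelvin

Initial: T₁ = [S(1−0.15)/(4σ)]^(1/4) = 62.03 K.
Final:   T₂ = [S(1−0.04)/(4σ)]^(1/4) = 63.94 K.
Change: 63.94 − 62.03 = 1.916 K.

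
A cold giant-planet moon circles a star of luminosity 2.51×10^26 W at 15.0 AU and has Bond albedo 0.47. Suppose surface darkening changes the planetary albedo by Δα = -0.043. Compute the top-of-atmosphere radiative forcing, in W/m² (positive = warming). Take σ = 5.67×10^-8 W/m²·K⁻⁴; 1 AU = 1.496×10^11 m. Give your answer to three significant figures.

0.0426 W/m²

Orbital distance: d = 15.0 AU = 2.244×10^12 m.
Flux at the orbit: S = L/(4πd²) = 2.51×10^26/(4π·(2.24×10^12)²) = 3.967 W/m².
ΔF = −(S/4)Δα = −(3.967/4)×(-0.043) = 0.04264 W/m².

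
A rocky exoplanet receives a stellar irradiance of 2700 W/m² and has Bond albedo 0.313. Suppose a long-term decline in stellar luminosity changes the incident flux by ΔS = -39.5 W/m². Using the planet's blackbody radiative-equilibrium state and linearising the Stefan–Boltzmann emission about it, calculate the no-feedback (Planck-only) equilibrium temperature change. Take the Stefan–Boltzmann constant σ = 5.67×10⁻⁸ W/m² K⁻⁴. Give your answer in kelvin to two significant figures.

The baseline emission temperature is T_e = 300.7 K.
Only a fraction (1−α) is absorbed and it's spread over 4πR², so ΔF = (1−α)ΔS/4 = -6.784 W/m².
Planck response: λ_P = 4σT_e³ = 4·5.67×10⁻⁸·(300.7)³ = 6.168 W/m²/K.
So ΔT₀ = -6.784/6.168 = -1.10 K.

-1.1 kelvin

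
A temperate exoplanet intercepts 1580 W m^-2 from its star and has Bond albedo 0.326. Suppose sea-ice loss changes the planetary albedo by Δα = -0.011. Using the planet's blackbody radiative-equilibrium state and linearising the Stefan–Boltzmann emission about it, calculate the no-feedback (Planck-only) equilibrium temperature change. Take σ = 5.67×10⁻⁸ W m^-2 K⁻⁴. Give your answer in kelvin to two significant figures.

1.1 K

Unperturbed T_e = [1580·(1−0.326)/(4σ)]^¼ = 261.8 K.
The change in absorbed flux is Δ[S(1−α)/4] = −SΔα/4 = 4.345 W m^-2.
Planck response: λ_P = 4σT_e³ = 4·5.67×10⁻⁸·(261.8)³ = 4.068 W m^-2/K.
So ΔT₀ = 4.345/4.068 = 1.07 K.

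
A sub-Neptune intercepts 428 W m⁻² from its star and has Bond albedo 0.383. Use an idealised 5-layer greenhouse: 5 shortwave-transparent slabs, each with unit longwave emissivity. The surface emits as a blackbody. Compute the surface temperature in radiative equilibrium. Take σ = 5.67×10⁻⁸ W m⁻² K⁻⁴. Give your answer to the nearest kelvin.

OLR = S(1−α)/4 = 66.02 W m⁻²; the top layer radiates at T_e = 184.7 K.
With N = 5 opaque layers, T_s = (N+1)^(1/4)·T_e = 6^(1/4)·184.7 = 289.1 K.

289 K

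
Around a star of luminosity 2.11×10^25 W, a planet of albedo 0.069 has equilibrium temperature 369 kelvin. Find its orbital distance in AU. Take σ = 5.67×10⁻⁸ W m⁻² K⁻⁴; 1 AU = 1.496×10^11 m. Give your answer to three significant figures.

0.129 AU

Required flux: S = 4σT⁴/(1−α) = 4516 W m⁻².
S = L/(4πd²) → d = √(L/4πS) = √(2.11×10^25/(4π·4516)) = 1.928×10^10 m = 0.1289 AU.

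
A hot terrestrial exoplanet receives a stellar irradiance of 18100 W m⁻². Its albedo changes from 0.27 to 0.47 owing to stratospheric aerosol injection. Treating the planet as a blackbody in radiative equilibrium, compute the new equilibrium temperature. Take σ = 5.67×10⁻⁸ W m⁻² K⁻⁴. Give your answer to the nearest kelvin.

T₂ = [S(1−α₂)/(4σ)]^(1/4) = [18100·0.53/(4σ)]^(1/4) = 453.5 K.

454 kelvin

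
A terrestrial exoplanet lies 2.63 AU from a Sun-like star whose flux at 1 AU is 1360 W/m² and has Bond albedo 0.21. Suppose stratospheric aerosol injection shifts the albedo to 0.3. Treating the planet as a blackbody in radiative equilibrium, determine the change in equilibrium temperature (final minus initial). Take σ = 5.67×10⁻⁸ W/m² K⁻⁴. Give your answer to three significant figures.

Flux at the orbit: S = 1360/(2.63)² = 196.6 W/m².
Before: T₁ = [196.6·0.79/(4σ)]^(1/4) = 161.8 K.
After:  T₂ = [196.6·0.7/(4σ)]^(1/4) = 157.0 K.
Change: 157.0 − 161.8 = -4.818 K.

-4.82 K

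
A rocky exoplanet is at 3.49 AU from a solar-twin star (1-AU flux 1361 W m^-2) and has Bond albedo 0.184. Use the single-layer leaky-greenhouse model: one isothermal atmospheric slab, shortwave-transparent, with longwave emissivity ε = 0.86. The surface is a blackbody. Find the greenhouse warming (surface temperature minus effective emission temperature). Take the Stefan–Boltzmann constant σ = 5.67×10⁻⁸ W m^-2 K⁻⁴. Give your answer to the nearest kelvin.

Irradiance scales as 1/d², so S = 1361 W m^-2 × (1/3.49)² = 111.7 W m^-2.
The planet radiates to space at T_e = [S(1−α)/(4σ)]^(1/4) = 141.6 K.
The surface balance (absorbed SW + ε·downward IR = σT_s⁴) with T_a⁴ = T_s⁴/2 reduces to T_s = T_e·[2/(2−ε)]^¼ = 163.0 K.
The atmosphere warms the surface by 21.37 K.

21 kelvin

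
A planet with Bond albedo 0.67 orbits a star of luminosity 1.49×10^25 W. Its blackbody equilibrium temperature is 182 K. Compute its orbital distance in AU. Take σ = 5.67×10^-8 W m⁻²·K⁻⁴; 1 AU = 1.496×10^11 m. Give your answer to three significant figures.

0.265 AU

Energy balance gives S = 4σT⁴/(1−α) = 754.1 W m⁻².
Then d = [L/(4πS)]^(1/2) = 3.965×10^10 m, i.e. 0.2651 AU.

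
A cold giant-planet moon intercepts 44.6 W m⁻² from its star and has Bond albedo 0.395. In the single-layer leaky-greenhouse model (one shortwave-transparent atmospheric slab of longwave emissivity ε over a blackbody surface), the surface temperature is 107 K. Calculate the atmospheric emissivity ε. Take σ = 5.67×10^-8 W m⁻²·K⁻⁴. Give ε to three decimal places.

0.185

Effective temperature: T_e = [S(1−α)/(4σ)]^(1/4) = 104.4 K.
Inverting T_s⁴ = 2T_e⁴/(2−ε): (T_e/T_s)⁴ = 0.9076, so ε = 2(1 − 0.9076) = 0.1847.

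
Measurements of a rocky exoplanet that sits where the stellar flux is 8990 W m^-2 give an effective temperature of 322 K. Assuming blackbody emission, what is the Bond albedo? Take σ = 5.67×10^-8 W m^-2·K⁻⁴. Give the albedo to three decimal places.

Rearranging the radiative balance, α = 1 − 4σT⁴/S.
4σT⁴ = 4·5.67×10⁻⁸·(322)⁴ = 2438 W m^-2.
1−α = 2438/8990 = 0.2712, so α = 0.7288.

0.729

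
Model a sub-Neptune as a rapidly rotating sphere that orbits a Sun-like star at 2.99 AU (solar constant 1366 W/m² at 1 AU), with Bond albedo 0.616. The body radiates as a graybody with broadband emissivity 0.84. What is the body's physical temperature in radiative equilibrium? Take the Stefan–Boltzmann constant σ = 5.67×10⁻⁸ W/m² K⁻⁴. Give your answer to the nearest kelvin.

132 K

Irradiance scales as 1/d², so S = 1366 W/m² × (1/2.99)² = 152.8 W/m².
Absorbed flux (global mean): S(1−α)/4 = 152.8·0.384/4 = 14.67 W/m².
Radiative balance εσT⁴ = 14.67 gives T = [14.67/(0.84·σ)]^(1/4) = 132.5 K.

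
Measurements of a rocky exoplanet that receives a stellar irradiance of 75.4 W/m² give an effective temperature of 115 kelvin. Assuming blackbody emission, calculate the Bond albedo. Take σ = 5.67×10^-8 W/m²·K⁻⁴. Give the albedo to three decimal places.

Rearranging the radiative balance, α = 1 − 4σT⁴/S.
4σT⁴ = 4·5.67×10⁻⁸·(115)⁴ = 39.67 W/m².
Hence α = 1 − 39.67/75.40 = 0.4739.

0.474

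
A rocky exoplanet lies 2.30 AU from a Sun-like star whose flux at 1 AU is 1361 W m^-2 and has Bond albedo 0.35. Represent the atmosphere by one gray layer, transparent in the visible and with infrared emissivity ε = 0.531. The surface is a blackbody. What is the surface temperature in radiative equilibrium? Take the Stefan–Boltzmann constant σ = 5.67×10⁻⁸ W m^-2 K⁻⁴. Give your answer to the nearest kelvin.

By the inverse-square law, S = 1361/2.30² = 257.3 W m^-2.
Effective emission temperature (TOA balance): σT_e⁴ = S(1−α)/4 = 41.81 W m^-2 → T_e = 164.8 K.
The surface balance (absorbed SW + ε·downward IR = σT_s⁴) with T_a⁴ = T_s⁴/2 reduces to T_s = T_e·[2/(2−ε)]^¼ = 178.0 K.

178 K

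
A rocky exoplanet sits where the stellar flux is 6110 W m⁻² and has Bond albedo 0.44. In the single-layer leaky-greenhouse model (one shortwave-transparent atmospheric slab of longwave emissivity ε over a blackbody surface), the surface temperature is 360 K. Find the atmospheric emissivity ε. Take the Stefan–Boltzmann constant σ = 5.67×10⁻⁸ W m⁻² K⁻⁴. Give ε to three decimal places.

TOA balance gives T_e = 350.5 K.
Inverting T_s⁴ = 2T_e⁴/(2−ε): (T_e/T_s)⁴ = 0.8982, so ε = 2(1 − 0.8982) = 0.2036.

0.204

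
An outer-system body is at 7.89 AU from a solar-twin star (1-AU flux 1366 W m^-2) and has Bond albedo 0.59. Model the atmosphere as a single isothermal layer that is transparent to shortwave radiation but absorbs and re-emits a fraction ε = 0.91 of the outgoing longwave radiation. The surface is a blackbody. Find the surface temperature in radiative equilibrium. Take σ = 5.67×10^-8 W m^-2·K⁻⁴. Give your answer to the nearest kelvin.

92 kelvin

Flux at the orbit: S = 1366/(7.89)² = 21.94 W m^-2.
Effective emission temperature (TOA balance): σT_e⁴ = S(1−α)/4 = 2.249 W m^-2 → T_e = 79.36 K.
For a single slab of emissivity ε, T_s⁴ = 2T_e⁴/(2−ε); thus T_s = 79.36·(1.835)^(1/4) = 92.37 K.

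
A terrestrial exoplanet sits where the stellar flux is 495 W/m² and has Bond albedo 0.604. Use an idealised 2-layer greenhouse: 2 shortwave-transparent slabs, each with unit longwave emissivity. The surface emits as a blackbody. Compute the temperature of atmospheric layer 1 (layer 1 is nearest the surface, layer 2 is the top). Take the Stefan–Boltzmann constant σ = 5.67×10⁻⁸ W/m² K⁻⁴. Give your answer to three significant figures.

204 kelvin

Top-of-atmosphere balance: σT_e⁴ = S(1−α)/4 = 49.01 W/m² → T_e = 171.5 K.
In the N-layer model, layer k (counted from the surface) has T_k = (N+1−k)^(1/4)·T_e.
With k = 1: T_1 = (2+1−1)^¼·171.5 K = 203.9 K.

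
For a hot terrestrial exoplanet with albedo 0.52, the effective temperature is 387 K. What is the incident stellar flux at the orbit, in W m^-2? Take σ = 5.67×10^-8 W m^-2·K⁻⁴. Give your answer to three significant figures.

10600 W m^-2

Invert the energy balance for S: S = 4σT⁴/(1−α).
σT⁴ = 5.67×10⁻⁸·(387)⁴ = 1272 W m^-2.
S = 4·1272/0.48 = 10600 W m^-2.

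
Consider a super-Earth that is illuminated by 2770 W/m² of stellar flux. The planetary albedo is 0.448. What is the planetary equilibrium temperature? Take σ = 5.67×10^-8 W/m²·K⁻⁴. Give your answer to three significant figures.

287 K

Absorbed flux (global mean): S(1−α)/4 = 2770·0.552/4 = 382.3 W/m².
Set σT⁴ = 382.3 → T = (382.3/σ)^(1/4) = 286.5 K.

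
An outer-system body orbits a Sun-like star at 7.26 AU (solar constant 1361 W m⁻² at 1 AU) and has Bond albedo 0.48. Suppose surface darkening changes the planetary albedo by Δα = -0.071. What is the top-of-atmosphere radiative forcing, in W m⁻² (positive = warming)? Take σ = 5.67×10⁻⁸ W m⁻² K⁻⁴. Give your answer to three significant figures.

0.458 W m⁻²

By the inverse-square law, S = 1361/7.26² = 25.82 W m⁻².
The change in absorbed flux is Δ[S(1−α)/4] = −SΔα/4 = 0.4583 W m⁻².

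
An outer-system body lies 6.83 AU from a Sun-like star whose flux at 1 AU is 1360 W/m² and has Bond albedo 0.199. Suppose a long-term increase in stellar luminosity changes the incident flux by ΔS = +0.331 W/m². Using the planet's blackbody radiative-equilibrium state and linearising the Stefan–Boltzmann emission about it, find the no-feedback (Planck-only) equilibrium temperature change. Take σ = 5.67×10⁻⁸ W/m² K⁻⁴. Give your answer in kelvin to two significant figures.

0.29 K

By the inverse-square law, S = 1360/6.83² = 29.15 W/m².
The baseline emission temperature is T_e = 100.7 K.
TOA radiative forcing: ΔF = (1−α)ΔS/4 = 0.801·(+0.331)/4 = 0.06628 W/m².
Planck response: λ_P = 4σT_e³ = 4·5.67×10⁻⁸·(100.7)³ = 0.2318 W/m²/K.
ΔT₀ = ΔF/λ_P = 0.06628/0.2318 = 0.286 K.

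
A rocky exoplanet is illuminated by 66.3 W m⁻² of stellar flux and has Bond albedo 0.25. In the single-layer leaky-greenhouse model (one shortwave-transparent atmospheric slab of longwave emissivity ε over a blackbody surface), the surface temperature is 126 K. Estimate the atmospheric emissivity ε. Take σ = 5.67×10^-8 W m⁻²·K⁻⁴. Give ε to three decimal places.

0.260

TOA balance gives T_e = 121.7 K.
Inverting T_s⁴ = 2T_e⁴/(2−ε): (T_e/T_s)⁴ = 0.8699, so ε = 2(1 − 0.8699) = 0.2603.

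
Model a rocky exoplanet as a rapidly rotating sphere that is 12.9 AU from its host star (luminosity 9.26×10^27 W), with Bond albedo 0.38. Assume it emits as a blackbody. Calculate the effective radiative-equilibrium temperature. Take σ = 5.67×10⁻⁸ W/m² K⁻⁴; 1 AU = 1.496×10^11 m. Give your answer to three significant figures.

153 K

Orbital distance: d = 12.9 AU = 1.930×10^12 m.
S = L/(4πd²) = 197.9 W/m².
Absorbed flux (global mean): S(1−α)/4 = 197.9·0.62/4 = 30.67 W/m².
Balancing against σT⁴: T = (30.67/5.67×10⁻⁸)^(1/4) = 152.5 K.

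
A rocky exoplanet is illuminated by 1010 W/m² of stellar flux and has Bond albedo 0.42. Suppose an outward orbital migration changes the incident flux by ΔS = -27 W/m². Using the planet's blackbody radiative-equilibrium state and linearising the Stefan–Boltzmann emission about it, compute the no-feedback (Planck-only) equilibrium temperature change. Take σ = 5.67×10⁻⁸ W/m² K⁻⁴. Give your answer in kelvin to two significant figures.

-1.5 kelvin

Unperturbed T_e = [1010·(1−0.42)/(4σ)]^¼ = 225.4 K.
TOA radiative forcing: ΔF = (1−α)ΔS/4 = 0.58·(-27)/4 = -3.915 W/m².
Planck response: λ_P = 4σT_e³ = 4·5.67×10⁻⁸·(225.4)³ = 2.599 W/m²/K.
ΔT₀ = ΔF/λ_P = -3.915/2.599 = -1.51 K.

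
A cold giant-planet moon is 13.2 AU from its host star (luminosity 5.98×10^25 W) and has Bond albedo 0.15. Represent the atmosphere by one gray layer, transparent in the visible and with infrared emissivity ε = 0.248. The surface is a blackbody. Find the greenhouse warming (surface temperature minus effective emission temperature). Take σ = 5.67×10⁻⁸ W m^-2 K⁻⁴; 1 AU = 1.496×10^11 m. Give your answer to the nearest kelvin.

2 K

d = 13.2 × 1.496×10^11 m = 1.975×10^12 m.
S = L/(4πd²) = 1.220 W m^-2.
At the top of the atmosphere, σT_e⁴ = S(1−α)/4 = 0.2593 W m^-2, giving T_e = 46.24 K.
Surface balance with a leaky layer gives σT_s⁴ = σT_e⁴·2/(2−ε), so T_s = T_e·[2/(2−0.248)]^(1/4) = 47.80 K.
Greenhouse warming: T_s − T_e = 1.556 K.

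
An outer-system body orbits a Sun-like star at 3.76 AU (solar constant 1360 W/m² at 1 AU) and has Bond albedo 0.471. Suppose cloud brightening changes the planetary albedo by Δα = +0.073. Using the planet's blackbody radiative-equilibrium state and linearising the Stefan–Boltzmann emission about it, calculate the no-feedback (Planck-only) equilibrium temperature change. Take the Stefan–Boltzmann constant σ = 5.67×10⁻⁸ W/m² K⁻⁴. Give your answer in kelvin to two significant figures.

Irradiance scales as 1/d², so S = 1360 W/m² × (1/3.76)² = 96.20 W/m².
The baseline emission temperature is T_e = 122.4 K.
The change in absorbed flux is Δ[S(1−α)/4] = −SΔα/4 = -1.756 W/m².
Planck response: λ_P = 4σT_e³ = 4·5.67×10⁻⁸·(122.4)³ = 0.4158 W/m²/K.
Hence the no-feedback warming is ΔF/(4σT_e³) = -4.22 K.

-4.2 K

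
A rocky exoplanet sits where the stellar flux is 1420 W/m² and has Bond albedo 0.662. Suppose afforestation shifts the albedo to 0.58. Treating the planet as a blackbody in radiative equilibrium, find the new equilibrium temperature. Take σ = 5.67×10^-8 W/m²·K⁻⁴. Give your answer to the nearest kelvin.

226 K

New equilibrium: T₂ = [(1−0.58)·1420/(4σ)]^(1/4) = 226.5 K.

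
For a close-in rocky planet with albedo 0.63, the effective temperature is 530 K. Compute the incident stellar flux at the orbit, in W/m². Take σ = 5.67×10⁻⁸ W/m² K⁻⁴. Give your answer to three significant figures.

48400 W/m²

From S(1−α)/4 = σT⁴: S = 4σT⁴/(1−α).
σT⁴ = 5.67×10⁻⁸·(530)⁴ = 4474 W/m².
S = 4·4474/0.37 = 48370 W/m².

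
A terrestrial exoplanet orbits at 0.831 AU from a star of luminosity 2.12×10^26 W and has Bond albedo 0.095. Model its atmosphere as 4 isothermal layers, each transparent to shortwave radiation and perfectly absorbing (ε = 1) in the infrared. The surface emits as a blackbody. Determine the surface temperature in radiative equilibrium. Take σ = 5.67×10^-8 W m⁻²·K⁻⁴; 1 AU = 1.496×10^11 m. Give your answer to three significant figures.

d = 0.831 × 1.496×10^11 m = 1.243×10^11 m.
Spreading L over a sphere of radius d: S = 2.12×10^26/(4π·1.24×10^11²) = 1092 W m⁻².
The effective emission temperature is T_e = [S(1−α)/(4σ)]^¼ = 256.9 K.
Layer-by-layer balance gives σT_s⁴ = (N+1)σT_e⁴, so T_s = 5^¼·256.9 = 384.2 K.

384 K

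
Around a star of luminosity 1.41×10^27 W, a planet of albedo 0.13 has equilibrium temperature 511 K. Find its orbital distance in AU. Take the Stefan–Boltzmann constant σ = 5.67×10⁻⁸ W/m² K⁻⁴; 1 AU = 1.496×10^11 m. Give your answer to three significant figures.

0.531 AU

The flux needed for this T is 4σT⁴/(1−0.13) = 17770 W/m².
S = L/(4πd²) → d = √(L/4πS) = √(1.41×10^27/(4π·17770)) = 7.945×10^10 m = 0.5311 AU.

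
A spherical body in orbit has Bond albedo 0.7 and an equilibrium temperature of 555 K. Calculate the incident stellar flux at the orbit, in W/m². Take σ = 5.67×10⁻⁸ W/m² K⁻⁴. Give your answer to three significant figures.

71700 W/m²

Invert the energy balance for S: S = 4σT⁴/(1−α).
The emitted flux is σT⁴ = 5380 W/m².
S = 4·5380/0.3 = 71730 W/m².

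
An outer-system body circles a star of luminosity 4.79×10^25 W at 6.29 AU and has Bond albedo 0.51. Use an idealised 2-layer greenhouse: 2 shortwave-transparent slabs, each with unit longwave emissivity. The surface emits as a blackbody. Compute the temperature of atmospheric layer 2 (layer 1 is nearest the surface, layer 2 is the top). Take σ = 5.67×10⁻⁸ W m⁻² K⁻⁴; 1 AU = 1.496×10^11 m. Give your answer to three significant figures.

d = 6.29 × 1.496×10^11 m = 9.410×10^11 m.
S = L/(4πd²) = 4.305 W m⁻².
OLR = S(1−α)/4 = 0.5273 W m⁻²; the top layer radiates at T_e = 55.22 K.
The net upward flux σT_e⁴ is constant between every pair of levels, so T_k⁴ = (N+1−k)T_e⁴.
With k = 2: T_2 = (2+1−2)^¼·55.22 K = 55.22 K.

55.2 K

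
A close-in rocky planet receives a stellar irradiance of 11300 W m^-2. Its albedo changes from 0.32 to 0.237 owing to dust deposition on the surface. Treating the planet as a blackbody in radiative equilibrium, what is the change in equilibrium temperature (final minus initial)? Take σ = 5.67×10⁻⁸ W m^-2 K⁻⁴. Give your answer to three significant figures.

12.5 K

With α = 0.32, T₁ = 429.0 K.
After:  T₂ = [11300·0.763/(4σ)]^(1/4) = 441.6 K.
ΔT = T₂ − T₁ = 12.53 K.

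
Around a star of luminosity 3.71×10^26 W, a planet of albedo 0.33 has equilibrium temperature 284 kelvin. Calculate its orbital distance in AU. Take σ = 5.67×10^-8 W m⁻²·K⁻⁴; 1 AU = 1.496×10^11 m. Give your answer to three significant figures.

Energy balance gives S = 4σT⁴/(1−α) = 2202 W m⁻².
S = L/(4πd²) → d = √(L/4πS) = √(3.71×10^26/(4π·2202)) = 1.158×10^11 m = 0.7740 AU.

0.774 AU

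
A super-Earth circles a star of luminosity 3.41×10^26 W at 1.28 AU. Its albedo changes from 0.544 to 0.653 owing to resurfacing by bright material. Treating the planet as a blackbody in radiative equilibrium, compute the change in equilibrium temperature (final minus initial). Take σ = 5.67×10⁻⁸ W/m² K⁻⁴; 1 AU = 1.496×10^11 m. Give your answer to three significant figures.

d = 1.28 × 1.496×10^11 m = 1.915×10^11 m.
S = L/(4πd²) = 740.1 W/m².
Initial: T₁ = [S(1−0.544)/(4σ)]^(1/4) = 196.4 K.
Final:   T₂ = [S(1−0.653)/(4σ)]^(1/4) = 183.4 K.
Change: 183.4 − 196.4 = -12.96 K.

-13.0 K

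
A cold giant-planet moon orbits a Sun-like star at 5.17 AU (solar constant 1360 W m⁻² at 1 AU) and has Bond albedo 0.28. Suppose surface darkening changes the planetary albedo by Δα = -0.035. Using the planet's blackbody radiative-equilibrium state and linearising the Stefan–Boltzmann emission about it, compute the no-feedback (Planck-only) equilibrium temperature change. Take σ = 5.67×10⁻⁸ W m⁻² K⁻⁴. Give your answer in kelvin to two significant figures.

1.4 K

By the inverse-square law, S = 1360/5.17² = 50.88 W m⁻².
The baseline emission temperature is T_e = 112.7 K.
The change in absorbed flux is Δ[S(1−α)/4] = −SΔα/4 = 0.4452 W m⁻².
The Planck feedback parameter is 4σT_e³ = 0.3250 W m⁻²/K.
Hence the no-feedback warming is ΔF/(4σT_e³) = 1.37 K.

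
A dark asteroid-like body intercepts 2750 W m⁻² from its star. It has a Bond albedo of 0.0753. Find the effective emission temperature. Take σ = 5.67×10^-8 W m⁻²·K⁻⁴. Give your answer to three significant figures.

Absorbed flux (global mean): S(1−α)/4 = 2750·0.925/4 = 635.7 W m⁻².
Balancing against σT⁴: T = (635.7/5.67×10⁻⁸)^(1/4) = 325.4 K.

325 K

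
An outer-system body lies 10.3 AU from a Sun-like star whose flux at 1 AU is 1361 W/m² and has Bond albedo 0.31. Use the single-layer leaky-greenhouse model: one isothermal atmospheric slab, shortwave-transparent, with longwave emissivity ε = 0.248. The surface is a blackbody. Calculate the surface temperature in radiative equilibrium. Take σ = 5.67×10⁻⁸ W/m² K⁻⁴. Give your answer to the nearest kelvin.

82 K

Irradiance scales as 1/d², so S = 1361 W/m² × (1/10.3)² = 12.83 W/m².
The planet radiates to space at T_e = [S(1−α)/(4σ)]^(1/4) = 79.04 K.
Surface balance with a leaky layer gives σT_s⁴ = σT_e⁴·2/(2−ε), so T_s = T_e·[2/(2−0.248)]^(1/4) = 81.70 K.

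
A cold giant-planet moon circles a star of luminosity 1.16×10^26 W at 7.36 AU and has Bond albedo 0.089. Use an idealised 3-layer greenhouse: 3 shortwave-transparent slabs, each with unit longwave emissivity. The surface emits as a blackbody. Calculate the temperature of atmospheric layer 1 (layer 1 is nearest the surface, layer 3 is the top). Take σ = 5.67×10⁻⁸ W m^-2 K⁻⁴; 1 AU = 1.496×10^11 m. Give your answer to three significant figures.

Orbital distance: d = 7.36 AU = 1.101×10^12 m.
S = L/(4πd²) = 7.614 W m^-2.
The effective emission temperature is T_e = [S(1−α)/(4σ)]^¼ = 74.37 K.
The net upward flux σT_e⁴ is constant between every pair of levels, so T_k⁴ = (N+1−k)T_e⁴.
T_1 = (3)^(1/4)·74.37 = 97.87 K.

97.9 kelvin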